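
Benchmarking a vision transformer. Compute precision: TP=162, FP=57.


Precision = TP/(TP+FP)
= 162/(162+57)
= 162/219 = 73.97%

73.97%


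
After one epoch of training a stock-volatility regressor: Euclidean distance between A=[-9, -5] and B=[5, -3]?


d = √((-9-5)² + (-5+ 3)²)
  = √(196 + 4)
  = √200 = 14.1421

14.1421


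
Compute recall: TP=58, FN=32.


Recall = TP/(TP+FN)
= 58/(58+32)
= 58/90 = 64.44%

64.44%


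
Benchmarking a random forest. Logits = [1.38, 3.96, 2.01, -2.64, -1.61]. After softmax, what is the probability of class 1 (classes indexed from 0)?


Exponentials: e^1.38=3.9749, e^3.96=52.4573, e^2.01=7.4633, e^-2.64=0.0714, e^-1.61=0.1999
Sum = 64.1668
Softmax = [0.0619, 0.8175, 0.1163, 0.0011, 0.0031]
p[1] = 52.4573/64.1668 = 0.8175

0.8175


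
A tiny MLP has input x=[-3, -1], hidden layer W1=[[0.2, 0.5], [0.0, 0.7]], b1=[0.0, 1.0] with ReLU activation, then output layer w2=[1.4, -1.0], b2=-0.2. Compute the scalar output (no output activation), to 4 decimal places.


z1[0] = (0.2)·(-3) + (0.5)·(-1) + 0.0 = -1.1
z1[1] = (0.0)·(-3) + (0.7)·(-1) + 1.0 = 0.3
h = ReLU(z1) = [0.0, 0.3]
output = (1.4)·(0.0) + (-1.0)·(0.3) - 0.2 = -0.5

-0.5


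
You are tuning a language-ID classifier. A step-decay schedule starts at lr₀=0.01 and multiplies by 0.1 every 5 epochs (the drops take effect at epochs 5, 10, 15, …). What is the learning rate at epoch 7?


n_drops = ⌊7/5⌋ = 1
lr = 0.01·0.1^1 = 0.01·0.1 = 0.001

0.001


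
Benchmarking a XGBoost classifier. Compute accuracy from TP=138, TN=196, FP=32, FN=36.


Accuracy = (TP+TN)/(TP+TN+FP+FN)
= (138+196)/(402)
= 334/402 = 83.08%

83.08%


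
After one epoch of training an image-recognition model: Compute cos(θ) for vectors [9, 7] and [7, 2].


A·B = 9·7 + 7·2 = 77
‖A‖ = √130 = 11.4018, ‖B‖ = √53 = 7.2801
cos = 77/(√130·√53) = 77/√6890 = 0.9276

0.9276


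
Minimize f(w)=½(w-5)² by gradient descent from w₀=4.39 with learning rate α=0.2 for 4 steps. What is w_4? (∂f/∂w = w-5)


step 1: grad = 4.39-5 = -0.61; w = 4.39 - 0.2·(-0.61) = 4.512
step 2: grad = 4.512-5 = -0.488; w = 4.512 - 0.2·(-0.488) = 4.6096
step 3: grad = 4.6096-5 = -0.3904; w = 4.6096 - 0.2·(-0.3904) = 4.68768
step 4: grad = 4.68768-5 = -0.31232; w = 4.68768 - 0.2·(-0.31232) = 4.750144

4.750144


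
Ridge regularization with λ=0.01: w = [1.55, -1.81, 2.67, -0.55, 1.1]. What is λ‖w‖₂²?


‖w‖₂² = (1.55)² + (-1.81)² + (2.67)² + (-0.55)² + (1.1)²
     = 2.4025 + 3.2761 + 7.1289 + 0.3025 + 1.21
     = 14.32
λ·‖w‖₂² = 0.01·14.32 = 0.1432

0.1432


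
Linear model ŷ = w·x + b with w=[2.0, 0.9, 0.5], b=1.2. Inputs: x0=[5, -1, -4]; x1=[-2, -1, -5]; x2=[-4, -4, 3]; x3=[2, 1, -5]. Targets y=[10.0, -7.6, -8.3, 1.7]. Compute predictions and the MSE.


ŷ0 = (2.0)·(5) + (0.9)·(-1) + (0.5)·(-4) + 1.2 = 8.3
ŷ1 = (2.0)·(-2) + (0.9)·(-1) + (0.5)·(-5) + 1.2 = -6.2
ŷ2 = (2.0)·(-4) + (0.9)·(-4) + (0.5)·(3) + 1.2 = -8.9
ŷ3 = (2.0)·(2) + (0.9)·(1) + (0.5)·(-5) + 1.2 = 3.6
errors² = [2.89, 1.96, 0.36, 3.61]
MSE = 8.8200/4 = 2.205

2.205


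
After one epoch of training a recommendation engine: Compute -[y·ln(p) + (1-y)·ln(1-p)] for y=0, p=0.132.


BCE = -[y·ln(p) + (1-y)·ln(1-p)]
= -0 - 1·ln(1-0.132)
= -ln(0.868) = 0.1416

0.1416


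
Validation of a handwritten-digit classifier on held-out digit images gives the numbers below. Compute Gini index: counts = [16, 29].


Probabilities: [16/45, 29/45] ≈ [0.3556, 0.6444]
Σpᵢ² = (256 + 841)/45² = 1097/2025
Gini = 1 - Σpᵢ² = 1 - 1097/2025 = 0.4583

0.4583


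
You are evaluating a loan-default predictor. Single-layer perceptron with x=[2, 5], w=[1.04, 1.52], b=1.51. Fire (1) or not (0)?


z = (2)·(1.04) + (5)·(1.52) + 1.51
  = 11.19
step(z) = 1 (z≥0)

1


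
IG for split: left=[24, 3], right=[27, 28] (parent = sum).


Parent = [51, 31], H_parent = 0.9567
H_left = 0.5033 (n=27), H_right = 0.9998 (n=55)
H_children = (27/82)·0.5033 + (55/82)·0.9998 = 0.8363
IG = 0.9567 - 0.8363 = 0.1204

0.1204


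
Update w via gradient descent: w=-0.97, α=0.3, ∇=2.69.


w_new = w - α·∇
= -0.97 - 0.3·2.69
= -0.97 - 0.807
= -1.777

-1.777


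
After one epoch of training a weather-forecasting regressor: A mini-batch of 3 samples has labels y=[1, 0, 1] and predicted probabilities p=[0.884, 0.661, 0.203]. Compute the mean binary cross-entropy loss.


L[0] = -ln(0.884) = 0.1233
L[1] = -ln(1-0.661) = -ln(0.339) = 1.0818
L[2] = -ln(0.203) = 1.5945
mean = (0.1233 + 1.0818 + 1.5945)/3 = 0.9332

0.9332


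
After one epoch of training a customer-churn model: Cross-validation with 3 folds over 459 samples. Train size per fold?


Fold size = 459/3 = 153
Training per fold = 459 - 153 = 306

306


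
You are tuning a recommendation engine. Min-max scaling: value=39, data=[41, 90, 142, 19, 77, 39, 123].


min=19, max=142
(39-19)/(142-19) = 20/123 = 0.1626

0.1626


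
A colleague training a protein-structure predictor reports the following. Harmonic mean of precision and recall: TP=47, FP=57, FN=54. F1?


Precision = 47/104 = 0.4519
Recall = 47/101 = 0.4653
F1 = 2·P·R/(P+R) = 2·TP/(2·TP+FP+FN) = 94/(94+57+54) = 94/205 = 0.4585

0.4585


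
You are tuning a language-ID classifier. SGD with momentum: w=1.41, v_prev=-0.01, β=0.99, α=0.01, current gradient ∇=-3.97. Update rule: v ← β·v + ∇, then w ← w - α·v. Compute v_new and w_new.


v_new = 0.99·-0.01 - 3.97 = -0.0099 - 3.97 = -3.9799
w_new = 1.41 - 0.01·-3.9799 = 1.41 + 0.039799 = 1.449799

v_new=-3.9799, w_new=1.449799


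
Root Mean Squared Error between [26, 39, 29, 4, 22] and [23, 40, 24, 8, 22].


MSE = 51/5 = 10.2
RMSE = √(51/5) = 3.1937

3.1937


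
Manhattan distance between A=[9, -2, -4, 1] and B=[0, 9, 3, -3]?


d = |9-0| + |-2-9| + |-4-3| + |1+ 3|
  = 9 + 11 + 7 + 4
  = 31

31


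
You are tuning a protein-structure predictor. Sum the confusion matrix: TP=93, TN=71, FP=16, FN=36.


Total = TP + TN + FP + FN
= 93 + 71 + 16 + 36
= 216
(Predicted positive: 109, predicted negative: 107)

216


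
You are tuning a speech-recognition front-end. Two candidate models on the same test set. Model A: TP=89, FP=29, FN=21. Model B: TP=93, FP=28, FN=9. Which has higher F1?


Model A: P=89/118=0.7542, R=89/110=0.8091, F1=2PR/(P+R)=2TP/(2TP+FP+FN)=178/228=0.7807
Model B: P=93/121=0.7686, R=93/102=0.9118, F1=2PR/(P+R)=2TP/(2TP+FP+FN)=186/223=0.8341
0.7807 < 0.8341 → Model B

Model B


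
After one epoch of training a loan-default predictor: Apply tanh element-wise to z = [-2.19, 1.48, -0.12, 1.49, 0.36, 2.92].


tanh(-2.19) = -0.9753
tanh(1.48) = 0.9015
tanh(-0.12) = -0.1194
tanh(1.49) = 0.9033
tanh(0.36) = 0.3452
tanh(2.92) = 0.9942
result = [-0.9753, 0.9015, -0.1194, 0.9033, 0.3452, 0.9942]

[-0.9753, 0.9015, -0.1194, 0.9033, 0.3452, 0.9942]


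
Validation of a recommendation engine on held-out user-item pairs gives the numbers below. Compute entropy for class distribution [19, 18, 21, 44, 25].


Probabilities: [19/127, 18/127, 21/127, 44/127, 25/127] ≈ [0.1496, 0.1417, 0.1654, 0.3465, 0.1969]
H = -((19/127)·log₂(19/127) + (18/127)·log₂(18/127) + (21/127)·log₂(21/127) + (44/127)·log₂(44/127) + (25/127)·log₂(25/127))
  = 2.2303 bits

2.2303 bits


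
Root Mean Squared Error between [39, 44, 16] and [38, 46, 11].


MSE = 30/3 = 10
RMSE = √(30/3) = 3.1623

3.1623


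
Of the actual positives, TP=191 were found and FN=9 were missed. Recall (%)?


Recall = TP/(TP+FN)
= 191/(191+9)
= 191/200 = 95.5%

95.5%


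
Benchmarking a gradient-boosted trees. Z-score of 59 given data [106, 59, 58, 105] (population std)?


μ = 82, σ = 23.5053
z = (59 - 82)/23.5053 = -0.9785

-0.9785


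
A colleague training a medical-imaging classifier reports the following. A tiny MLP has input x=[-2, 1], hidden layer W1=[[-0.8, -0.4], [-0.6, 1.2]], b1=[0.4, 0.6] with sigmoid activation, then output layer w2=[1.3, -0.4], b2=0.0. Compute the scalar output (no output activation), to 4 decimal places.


z1[0] = (-0.8)·(-2) + (-0.4)·(1) + 0.4 = 1.6
z1[1] = (-0.6)·(-2) + (1.2)·(1) + 0.6 = 3.0
h = sigmoid(z1) = [0.832, 0.9526]
output = (1.3)·(0.832) + (-0.4)·(0.9526) + 0.0 = 0.7006

0.7006


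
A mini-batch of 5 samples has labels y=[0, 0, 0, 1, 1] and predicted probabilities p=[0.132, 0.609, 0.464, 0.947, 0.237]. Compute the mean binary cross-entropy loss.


L[0] = -ln(1-0.132) = -ln(0.868) = 0.1416
L[1] = -ln(1-0.609) = -ln(0.391) = 0.939
L[2] = -ln(1-0.464) = -ln(0.536) = 0.6236
L[3] = -ln(0.947) = 0.0545
L[4] = -ln(0.237) = 1.4397
mean = (0.1416 + 0.939 + 0.6236 + 0.0545 + 1.4397)/5 = 0.6397

0.6397


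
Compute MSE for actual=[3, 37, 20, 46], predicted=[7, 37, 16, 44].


Squared errors: (3-7)²=16, (37-37)²=0, (20-16)²=16, (46-44)²=4
Sum = 36
MSE = 36/4 = 9

9


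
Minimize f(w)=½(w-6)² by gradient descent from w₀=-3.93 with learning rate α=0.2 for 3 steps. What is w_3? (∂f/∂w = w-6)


step 1: grad = -3.93-6 = -9.93; w = -3.93 - 0.2·(-9.93) = -1.944
step 2: grad = -1.944-6 = -7.944; w = -1.944 - 0.2·(-7.944) = -0.3552
step 3: grad = -0.3552-6 = -6.3552; w = -0.3552 - 0.2·(-6.3552) = 0.91584

0.91584


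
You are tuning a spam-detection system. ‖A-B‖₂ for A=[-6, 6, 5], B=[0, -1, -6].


d = √((-6-0)² + (6+ 1)² + (5+ 6)²)
  = √(36 + 49 + 121)
  = √206 = 14.3527

14.3527


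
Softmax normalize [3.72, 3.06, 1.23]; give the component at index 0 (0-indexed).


Exponentials: e^3.72=41.2644, e^3.06=21.3276, e^1.23=3.4212
Sum = 66.0132
Softmax = [0.6251, 0.3231, 0.0518]
p[0] = 41.2644/66.0132 = 0.6251

0.6251


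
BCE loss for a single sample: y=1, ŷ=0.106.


BCE = -[y·ln(p) + (1-y)·ln(1-p)]
= -1·ln(0.106) - 0
= -ln(0.106) = 2.2443

2.2443


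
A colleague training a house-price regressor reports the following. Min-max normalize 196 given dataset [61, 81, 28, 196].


min=28, max=196
(196-28)/(196-28) = 168/168 = 1.0

1.0


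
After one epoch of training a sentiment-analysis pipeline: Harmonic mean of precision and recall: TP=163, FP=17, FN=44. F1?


Precision = 163/180 = 0.9056
Recall = 163/207 = 0.7874
F1 = 2·P·R/(P+R) = 2·TP/(2·TP+FP+FN) = 326/(326+17+44) = 326/387 = 0.8424

0.8424


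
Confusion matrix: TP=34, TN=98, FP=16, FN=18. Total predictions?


Total = TP + TN + FP + FN
= 34 + 98 + 16 + 18
= 166
(Predicted positive: 50, predicted negative: 116)

166


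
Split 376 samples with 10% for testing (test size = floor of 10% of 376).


Test = ⌊376·10/100⌋ = 37
Train = 376 - 37 = 339

Train: 339, Test: 37


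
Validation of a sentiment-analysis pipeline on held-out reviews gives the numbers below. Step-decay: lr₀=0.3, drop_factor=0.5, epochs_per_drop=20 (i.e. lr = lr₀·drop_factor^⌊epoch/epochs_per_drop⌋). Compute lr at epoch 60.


n_drops = ⌊60/20⌋ = 3
lr = 0.3·0.5^3 = 0.3·0.125 = 0.0375

0.0375


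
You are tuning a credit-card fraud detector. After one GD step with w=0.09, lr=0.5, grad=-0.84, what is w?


w_new = w - α·∇
= 0.09 - 0.5·-0.84
= 0.09 + 0.42
= 0.51

0.51


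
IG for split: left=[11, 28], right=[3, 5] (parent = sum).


Parent = [14, 33], H_parent = 0.8787
H_left = 0.8582 (n=39), H_right = 0.9544 (n=8)
H_children = (39/47)·0.8582 + (8/47)·0.9544 = 0.8746
IG = 0.8787 - 0.8746 = 0.0041

0.0041


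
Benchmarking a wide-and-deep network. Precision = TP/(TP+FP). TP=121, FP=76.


Precision = TP/(TP+FP)
= 121/(121+76)
= 121/197 = 61.42%

61.42%


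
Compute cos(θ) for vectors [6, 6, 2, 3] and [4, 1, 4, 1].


A·B = 6·4 + 6·1 + 2·4 + 3·1 = 41
‖A‖ = √85 = 9.2195, ‖B‖ = √34 = 5.831
cos = 41/(√85·√34) = 41/√2890 = 0.7627

0.7627


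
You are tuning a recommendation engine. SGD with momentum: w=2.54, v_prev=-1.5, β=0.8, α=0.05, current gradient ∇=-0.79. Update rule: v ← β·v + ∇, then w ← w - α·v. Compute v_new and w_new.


v_new = 0.8·-1.5 - 0.79 = -1.2 - 0.79 = -1.99
w_new = 2.54 - 0.05·-1.99 = 2.54 + 0.0995 = 2.6395

v_new=-1.99, w_new=2.6395


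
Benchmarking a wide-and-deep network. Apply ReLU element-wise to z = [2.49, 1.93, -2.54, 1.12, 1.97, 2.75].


ReLU(2.49) = max(0, 2.49) = 2.49
ReLU(1.93) = max(0, 1.93) = 1.93
ReLU(-2.54) = max(0, -2.54) = 0.0
ReLU(1.12) = max(0, 1.12) = 1.12
ReLU(1.97) = max(0, 1.97) = 1.97
ReLU(2.75) = max(0, 2.75) = 2.75
result = [2.49, 1.93, 0.0, 1.12, 1.97, 2.75]

[2.49, 1.93, 0.0, 1.12, 1.97, 2.75]


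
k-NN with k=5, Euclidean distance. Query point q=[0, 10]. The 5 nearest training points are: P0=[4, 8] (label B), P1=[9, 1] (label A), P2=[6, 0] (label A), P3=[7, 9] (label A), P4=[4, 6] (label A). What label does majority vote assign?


d(q,P0) = 4.4721  (label B)
d(q,P1) = 12.7279  (label A)
d(q,P2) = 11.6619  (label A)
d(q,P3) = 7.0711  (label A)
d(q,P4) = 5.6569  (label A)
Votes: A=4, B=1
Majority → A

A


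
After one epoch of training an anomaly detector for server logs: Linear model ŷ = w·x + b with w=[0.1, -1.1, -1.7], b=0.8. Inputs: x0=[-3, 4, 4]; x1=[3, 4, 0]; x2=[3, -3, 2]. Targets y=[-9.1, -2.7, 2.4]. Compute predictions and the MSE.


ŷ0 = (0.1)·(-3) + (-1.1)·(4) + (-1.7)·(4) + 0.8 = -10.7
ŷ1 = (0.1)·(3) + (-1.1)·(4) + (-1.7)·(0) + 0.8 = -3.3
ŷ2 = (0.1)·(3) + (-1.1)·(-3) + (-1.7)·(2) + 0.8 = 1.0
errors² = [2.56, 0.36, 1.96]
MSE = 4.8800/3 = 1.6267

1.6267


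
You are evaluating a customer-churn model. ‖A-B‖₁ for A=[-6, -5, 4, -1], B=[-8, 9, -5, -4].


d = |-6+ 8| + |-5-9| + |4+ 5| + |-1+ 4|
  = 2 + 14 + 9 + 3
  = 28

28


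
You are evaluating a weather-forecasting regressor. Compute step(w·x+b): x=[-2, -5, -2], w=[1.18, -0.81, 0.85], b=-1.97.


z = (-2)·(1.18) + (-5)·(-0.81) + (-2)·(0.85) - 1.97
  = -1.98
step(z) = 0 (z<0)

0


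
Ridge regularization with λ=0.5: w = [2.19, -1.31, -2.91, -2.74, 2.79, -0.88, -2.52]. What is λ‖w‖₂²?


‖w‖₂² = (2.19)² + (-1.31)² + (-2.91)² + (-2.74)² + (2.79)² + (-0.88)² + (-2.52)²
     = 4.7961 + 1.7161 + 8.4681 + 7.5076 + 7.7841 + 0.7744 + 6.3504
     = 37.3968
λ·‖w‖₂² = 0.5·37.3968 = 18.6984

18.6984


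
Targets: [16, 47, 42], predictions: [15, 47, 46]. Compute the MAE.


Absolute errors: |16-15|=1, |47-47|=0, |42-46|=4
Sum = 5
MAE = 5/3 = 5/3

5/3


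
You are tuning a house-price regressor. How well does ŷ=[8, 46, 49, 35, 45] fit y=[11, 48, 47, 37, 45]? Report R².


ȳ = 37.6
SS_res = Σ(y-ŷ)² = 21
SS_tot = Σ(y-ȳ)² = 959.2
R² = 1 - SS_res/SS_tot = 1 - 0.0219 = 0.9781

0.9781


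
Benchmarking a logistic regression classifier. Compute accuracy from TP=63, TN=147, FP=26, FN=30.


Accuracy = (TP+TN)/(TP+TN+FP+FN)
= (63+147)/(266)
= 210/266 = 78.95%

78.95%


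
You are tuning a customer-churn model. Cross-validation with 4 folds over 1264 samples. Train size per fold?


Fold size = 1264/4 = 316
Training per fold = 1264 - 316 = 948

948


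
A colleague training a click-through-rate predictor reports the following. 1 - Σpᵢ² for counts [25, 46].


Probabilities: [25/71, 46/71] ≈ [0.3521, 0.6479]
Σpᵢ² = (625 + 2116)/71² = 2741/5041
Gini = 1 - Σpᵢ² = 1 - 2741/5041 = 0.4563

0.4563


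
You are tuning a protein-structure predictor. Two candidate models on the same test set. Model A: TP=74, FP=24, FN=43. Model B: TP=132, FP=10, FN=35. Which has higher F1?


Model A: P=74/98=0.7551, R=74/117=0.6325, F1=2PR/(P+R)=2TP/(2TP+FP+FN)=148/215=0.6884
Model B: P=132/142=0.9296, R=132/167=0.7904, F1=2PR/(P+R)=2TP/(2TP+FP+FN)=264/309=0.8544
0.6884 < 0.8544 → Model B

Model B


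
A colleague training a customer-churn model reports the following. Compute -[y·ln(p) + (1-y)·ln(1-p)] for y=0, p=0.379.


BCE = -[y·ln(p) + (1-y)·ln(1-p)]
= -0 - 1·ln(1-0.379)
= -ln(0.621) = 0.4764

0.4764


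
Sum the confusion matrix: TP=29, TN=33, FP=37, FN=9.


Total = TP + TN + FP + FN
= 29 + 33 + 37 + 9
= 108
(Predicted positive: 66, predicted negative: 42)

108


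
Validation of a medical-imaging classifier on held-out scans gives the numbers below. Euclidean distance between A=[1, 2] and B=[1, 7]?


d = √((1-1)² + (2-7)²)
  = √(0 + 25)
  = √25 = 5.0

5.0


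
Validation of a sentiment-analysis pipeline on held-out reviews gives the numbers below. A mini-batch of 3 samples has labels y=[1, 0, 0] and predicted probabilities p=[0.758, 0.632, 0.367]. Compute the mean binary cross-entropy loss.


L[0] = -ln(0.758) = 0.2771
L[1] = -ln(1-0.632) = -ln(0.368) = 0.9997
L[2] = -ln(1-0.367) = -ln(0.633) = 0.4573
mean = (0.2771 + 0.9997 + 0.4573)/3 = 0.578

0.578


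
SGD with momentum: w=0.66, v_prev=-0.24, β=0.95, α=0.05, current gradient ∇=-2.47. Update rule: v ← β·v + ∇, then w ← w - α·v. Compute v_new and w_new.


v_new = 0.95·-0.24 - 2.47 = -0.228 - 2.47 = -2.698
w_new = 0.66 - 0.05·-2.698 = 0.66 + 0.1349 = 0.7949

v_new=-2.698, w_new=0.7949


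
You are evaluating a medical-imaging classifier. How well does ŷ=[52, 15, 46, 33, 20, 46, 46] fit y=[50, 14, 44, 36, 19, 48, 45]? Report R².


ȳ = 36.5714
SS_res = Σ(y-ŷ)² = 24
SS_tot = Σ(y-ȳ)² = 1255.71
R² = 1 - SS_res/SS_tot = 1 - 0.0191 = 0.9809

0.9809


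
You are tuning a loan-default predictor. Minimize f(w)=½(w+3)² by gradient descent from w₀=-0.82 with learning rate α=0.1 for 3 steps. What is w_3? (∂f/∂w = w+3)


step 1: grad = -0.82+3 = 2.18; w = -0.82 - 0.1·(2.18) = -1.038
step 2: grad = -1.038+3 = 1.962; w = -1.038 - 0.1·(1.962) = -1.2342
step 3: grad = -1.2342+3 = 1.7658; w = -1.2342 - 0.1·(1.7658) = -1.41078

-1.41078


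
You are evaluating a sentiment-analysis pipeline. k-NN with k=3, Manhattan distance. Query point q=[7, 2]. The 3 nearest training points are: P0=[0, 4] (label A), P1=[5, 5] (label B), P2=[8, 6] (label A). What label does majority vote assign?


d(q,P0) = 9  (label A)
d(q,P1) = 5  (label B)
d(q,P2) = 5  (label A)
Votes: A=2, B=1
Majority → A

A


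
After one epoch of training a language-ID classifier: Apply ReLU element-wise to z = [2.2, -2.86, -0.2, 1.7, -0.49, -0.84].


ReLU(2.2) = max(0, 2.2) = 2.2
ReLU(-2.86) = max(0, -2.86) = 0.0
ReLU(-0.2) = max(0, -0.2) = 0.0
ReLU(1.7) = max(0, 1.7) = 1.7
ReLU(-0.49) = max(0, -0.49) = 0.0
ReLU(-0.84) = max(0, -0.84) = 0.0
result = [2.2, 0.0, 0.0, 1.7, 0.0, 0.0]

[2.2, 0.0, 0.0, 1.7, 0.0, 0.0]


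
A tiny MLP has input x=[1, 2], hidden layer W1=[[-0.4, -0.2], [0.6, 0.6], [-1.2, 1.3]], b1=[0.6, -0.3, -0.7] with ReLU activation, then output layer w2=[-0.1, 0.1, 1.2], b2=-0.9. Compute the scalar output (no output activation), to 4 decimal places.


z1[0] = (-0.4)·(1) + (-0.2)·(2) + 0.6 = -0.2
z1[1] = (0.6)·(1) + (0.6)·(2) - 0.3 = 1.5
z1[2] = (-1.2)·(1) + (1.3)·(2) - 0.7 = 0.7
h = ReLU(z1) = [0.0, 1.5, 0.7]
output = (-0.1)·(0.0) + (0.1)·(1.5) + (1.2)·(0.7) - 0.9 = 0.09

0.09


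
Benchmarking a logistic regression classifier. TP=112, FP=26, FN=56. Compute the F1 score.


Precision = 112/138 = 0.8116
Recall = 112/168 = 0.6667
F1 = 2·P·R/(P+R) = 2·TP/(2·TP+FP+FN) = 224/(224+26+56) = 224/306 = 0.732

0.732


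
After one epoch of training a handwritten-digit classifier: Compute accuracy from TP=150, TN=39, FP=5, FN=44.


Accuracy = (TP+TN)/(TP+TN+FP+FN)
= (150+39)/(238)
= 189/238 = 79.41%

79.41%


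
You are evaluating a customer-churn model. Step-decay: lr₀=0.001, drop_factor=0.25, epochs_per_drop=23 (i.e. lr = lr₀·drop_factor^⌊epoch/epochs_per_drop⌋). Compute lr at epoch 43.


n_drops = ⌊43/23⌋ = 1
lr = 0.001·0.25^1 = 0.001·0.25 = 0.00025

0.00025


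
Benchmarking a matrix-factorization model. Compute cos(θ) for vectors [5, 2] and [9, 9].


A·B = 5·9 + 2·9 = 63
‖A‖ = √29 = 5.3852, ‖B‖ = √162 = 12.7279
cos = 63/(√29·√162) = 63/√4698 = 0.9191

0.9191


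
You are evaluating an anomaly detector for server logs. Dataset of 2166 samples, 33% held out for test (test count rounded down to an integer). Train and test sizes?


Test = ⌊2166·33/100⌋ = 714
Train = 2166 - 714 = 1452

Train: 1452, Test: 714


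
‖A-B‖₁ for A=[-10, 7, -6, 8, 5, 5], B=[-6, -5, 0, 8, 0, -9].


d = |-10+ 6| + |7+ 5| + |-6-0| + |8-8| + |5-0| + |5+ 9|
  = 4 + 12 + 6 + 0 + 5 + 14
  = 41

41


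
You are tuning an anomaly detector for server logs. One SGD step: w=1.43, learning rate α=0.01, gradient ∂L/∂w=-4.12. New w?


w_new = w - α·∇
= 1.43 - 0.01·-4.12
= 1.43 + 0.0412
= 1.4712

1.4712


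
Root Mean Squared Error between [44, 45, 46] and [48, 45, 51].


MSE = 41/3 = 13.6667
RMSE = √(41/3) = 3.6968

3.6968


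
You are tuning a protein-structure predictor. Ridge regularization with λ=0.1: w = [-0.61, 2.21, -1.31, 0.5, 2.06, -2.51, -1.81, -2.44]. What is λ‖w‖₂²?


‖w‖₂² = (-0.61)² + (2.21)² + (-1.31)² + (0.5)² + (2.06)² + (-2.51)² + (-1.81)² + (-2.44)²
     = 0.3721 + 4.8841 + 1.7161 + 0.25 + 4.2436 + 6.3001 + 3.2761 + 5.9536
     = 26.9957
λ·‖w‖₂² = 0.1·26.9957 = 2.69957

2.69957


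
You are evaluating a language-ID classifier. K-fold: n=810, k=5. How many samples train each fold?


Fold size = 810/5 = 162
Training per fold = 810 - 162 = 648

648


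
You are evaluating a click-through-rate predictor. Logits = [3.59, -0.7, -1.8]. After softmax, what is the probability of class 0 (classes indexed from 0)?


Exponentials: e^3.59=36.2341, e^-0.7=0.4966, e^-1.8=0.1653
Sum = 36.896
Softmax = [0.9821, 0.0135, 0.0045]
p[0] = 36.2341/36.896 = 0.9821

0.9821


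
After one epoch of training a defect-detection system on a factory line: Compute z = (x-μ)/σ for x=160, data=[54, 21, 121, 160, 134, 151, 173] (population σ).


μ = 116.2857, σ = 52.952
z = (160 - 116.2857)/52.952 = 0.8255

0.8255


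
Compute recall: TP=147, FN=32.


Recall = TP/(TP+FN)
= 147/(147+32)
= 147/179 = 82.12%

82.12%


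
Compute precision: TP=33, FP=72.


Precision = TP/(TP+FP)
= 33/(33+72)
= 33/105 = 31.43%

31.43%


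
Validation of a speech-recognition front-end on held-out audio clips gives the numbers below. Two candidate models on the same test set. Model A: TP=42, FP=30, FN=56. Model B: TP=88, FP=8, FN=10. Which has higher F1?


Model A: P=42/72=0.5833, R=42/98=0.4286, F1=2PR/(P+R)=2TP/(2TP+FP+FN)=84/170=0.4941
Model B: P=88/96=0.9167, R=88/98=0.898, F1=2PR/(P+R)=2TP/(2TP+FP+FN)=176/194=0.9072
0.4941 < 0.9072 → Model B

Model B


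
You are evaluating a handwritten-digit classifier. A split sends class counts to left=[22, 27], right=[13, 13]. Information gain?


Parent = [35, 40], H_parent = 0.9968
H_left = 0.9925 (n=49), H_right = 1 (n=26)
H_children = (49/75)·0.9925 + (26/75)·1 = 0.9951
IG = 0.9968 - 0.9951 = 0.0017

0.0017


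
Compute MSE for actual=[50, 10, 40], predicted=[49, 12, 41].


Squared errors: (50-49)²=1, (10-12)²=4, (40-41)²=1
Sum = 6
MSE = 6/3 = 2

2


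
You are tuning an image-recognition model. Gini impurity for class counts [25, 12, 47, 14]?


Probabilities: [25/98, 12/98, 47/98, 14/98] ≈ [0.2551, 0.1224, 0.4796, 0.1429]
Σpᵢ² = (625 + 144 + 2209 + 196)/98² = 3174/9604
Gini = 1 - Σpᵢ² = 1 - 3174/9604 = 0.6695

0.6695


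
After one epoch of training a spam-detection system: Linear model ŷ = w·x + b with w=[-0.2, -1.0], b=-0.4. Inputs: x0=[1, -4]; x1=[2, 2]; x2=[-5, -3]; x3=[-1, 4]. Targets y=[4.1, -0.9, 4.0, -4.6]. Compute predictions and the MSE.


ŷ0 = (-0.2)·(1) + (-1.0)·(-4) - 0.4 = 3.4
ŷ1 = (-0.2)·(2) + (-1.0)·(2) - 0.4 = -2.8
ŷ2 = (-0.2)·(-5) + (-1.0)·(-3) - 0.4 = 3.6
ŷ3 = (-0.2)·(-1) + (-1.0)·(4) - 0.4 = -4.2
errors² = [0.49, 3.61, 0.16, 0.16]
MSE = 4.4200/4 = 1.105

1.105


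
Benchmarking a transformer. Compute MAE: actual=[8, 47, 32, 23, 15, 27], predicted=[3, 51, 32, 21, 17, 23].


Absolute errors: |8-3|=5, |47-51|=4, |32-32|=0, |23-21|=2, |15-17|=2, |27-23|=4
Sum = 17
MAE = 17/6 = 17/6

17/6


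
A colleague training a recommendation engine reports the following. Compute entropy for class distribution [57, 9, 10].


Probabilities: [57/76, 9/76, 10/76] ≈ [0.75, 0.1184, 0.1316]
H = -((57/76)·log₂(57/76) + (9/76)·log₂(9/76) + (10/76)·log₂(10/76))
  = 1.0608 bits

1.0608 bits


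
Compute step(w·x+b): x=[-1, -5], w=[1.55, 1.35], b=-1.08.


z = (-1)·(1.55) + (-5)·(1.35) - 1.08
  = -9.38
step(z) = 0 (z<0)

0


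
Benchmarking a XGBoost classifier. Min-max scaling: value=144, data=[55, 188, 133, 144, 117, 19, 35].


min=19, max=188
(144-19)/(188-19) = 125/169 = 0.7396

0.7396


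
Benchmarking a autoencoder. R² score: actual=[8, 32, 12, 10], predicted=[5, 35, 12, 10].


ȳ = 15.5
SS_res = Σ(y-ŷ)² = 18
SS_tot = Σ(y-ȳ)² = 371
R² = 1 - SS_res/SS_tot = 1 - 0.0485 = 0.9515

0.9515


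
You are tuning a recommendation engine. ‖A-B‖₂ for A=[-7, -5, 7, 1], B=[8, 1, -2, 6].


d = √((-7-8)² + (-5-1)² + (7+ 2)² + (1-6)²)
  = √(225 + 36 + 81 + 25)
  = √367 = 19.1572

19.1572


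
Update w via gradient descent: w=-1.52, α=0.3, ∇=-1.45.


w_new = w - α·∇
= -1.52 - 0.3·-1.45
= -1.52 + 0.435
= -1.085

-1.085


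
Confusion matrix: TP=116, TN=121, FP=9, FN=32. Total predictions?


Total = TP + TN + FP + FN
= 116 + 121 + 9 + 32
= 278
(Predicted positive: 125, predicted negative: 153)

278


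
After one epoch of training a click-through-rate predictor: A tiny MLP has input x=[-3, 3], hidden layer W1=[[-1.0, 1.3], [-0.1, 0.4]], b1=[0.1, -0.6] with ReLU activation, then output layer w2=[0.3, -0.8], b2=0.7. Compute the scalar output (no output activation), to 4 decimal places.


z1[0] = (-1.0)·(-3) + (1.3)·(3) + 0.1 = 7.0
z1[1] = (-0.1)·(-3) + (0.4)·(3) - 0.6 = 0.9
h = ReLU(z1) = [7.0, 0.9]
output = (0.3)·(7.0) + (-0.8)·(0.9) + 0.7 = 2.08

2.08


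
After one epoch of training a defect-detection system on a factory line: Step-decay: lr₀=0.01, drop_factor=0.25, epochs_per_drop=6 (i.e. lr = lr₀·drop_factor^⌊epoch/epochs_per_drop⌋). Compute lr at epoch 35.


n_drops = ⌊35/6⌋ = 5
lr = 0.01·0.25^5 = 0.01·0.0009765625 = 0.000009765625

0.000009765625


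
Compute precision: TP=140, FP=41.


Precision = TP/(TP+FP)
= 140/(140+41)
= 140/181 = 77.35%

77.35%


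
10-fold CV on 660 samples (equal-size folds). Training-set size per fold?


Fold size = 660/10 = 66
Training per fold = 660 - 66 = 594

594


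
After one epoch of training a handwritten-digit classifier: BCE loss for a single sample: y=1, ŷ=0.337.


BCE = -[y·ln(p) + (1-y)·ln(1-p)]
= -1·ln(0.337) - 0
= -ln(0.337) = 1.0877

1.0877


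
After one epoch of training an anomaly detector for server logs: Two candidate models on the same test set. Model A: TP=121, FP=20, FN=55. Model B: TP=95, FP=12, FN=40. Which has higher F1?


Model A: P=121/141=0.8582, R=121/176=0.6875, F1=2PR/(P+R)=2TP/(2TP+FP+FN)=242/317=0.7634
Model B: P=95/107=0.8879, R=95/135=0.7037, F1=2PR/(P+R)=2TP/(2TP+FP+FN)=190/242=0.7851
0.7634 < 0.7851 → Model B

Model B


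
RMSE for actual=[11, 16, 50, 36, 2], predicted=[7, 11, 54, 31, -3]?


MSE = 107/5 = 21.4
RMSE = √(107/5) = 4.626

4.626


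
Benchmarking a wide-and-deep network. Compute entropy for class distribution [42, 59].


Probabilities: [42/101, 59/101] ≈ [0.4158, 0.5842]
H = -((42/101)·log₂(42/101) + (59/101)·log₂(59/101))
  = 0.9795 bits

0.9795 bits


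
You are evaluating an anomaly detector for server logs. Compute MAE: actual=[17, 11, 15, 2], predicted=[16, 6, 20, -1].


Absolute errors: |17-16|=1, |11-6|=5, |15-20|=5, |2+ 1|=3
Sum = 14
MAE = 14/4 = 7/2

7/2


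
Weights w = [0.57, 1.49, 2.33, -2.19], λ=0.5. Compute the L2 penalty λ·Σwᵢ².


‖w‖₂² = (0.57)² + (1.49)² + (2.33)² + (-2.19)²
     = 0.3249 + 2.2201 + 5.4289 + 4.7961
     = 12.77
λ·‖w‖₂² = 0.5·12.77 = 6.385

6.385


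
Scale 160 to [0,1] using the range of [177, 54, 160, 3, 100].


min=3, max=177
(160-3)/(177-3) = 157/174 = 0.9023

0.9023


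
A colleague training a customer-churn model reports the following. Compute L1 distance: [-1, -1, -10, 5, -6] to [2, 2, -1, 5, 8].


d = |-1-2| + |-1-2| + |-10+ 1| + |5-5| + |-6-8|
  = 3 + 3 + 9 + 0 + 14
  = 29

29


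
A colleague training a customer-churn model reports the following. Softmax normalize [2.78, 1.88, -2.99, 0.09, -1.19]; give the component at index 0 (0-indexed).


Exponentials: e^2.78=16.119, e^1.88=6.5535, e^-2.99=0.0503, e^0.09=1.0942, e^-1.19=0.3042
Sum = 24.1212
Softmax = [0.6683, 0.2717, 0.0021, 0.0454, 0.0126]
p[0] = 16.119/24.1212 = 0.6683

0.6683


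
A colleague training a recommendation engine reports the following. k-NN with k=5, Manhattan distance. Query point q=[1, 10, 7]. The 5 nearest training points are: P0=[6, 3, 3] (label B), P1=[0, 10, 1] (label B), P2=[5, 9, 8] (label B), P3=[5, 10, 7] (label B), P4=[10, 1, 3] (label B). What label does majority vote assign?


d(q,P0) = 16  (label B)
d(q,P1) = 7  (label B)
d(q,P2) = 6  (label B)
d(q,P3) = 4  (label B)
d(q,P4) = 22  (label B)
Votes: A=0, B=5
Majority → B

B


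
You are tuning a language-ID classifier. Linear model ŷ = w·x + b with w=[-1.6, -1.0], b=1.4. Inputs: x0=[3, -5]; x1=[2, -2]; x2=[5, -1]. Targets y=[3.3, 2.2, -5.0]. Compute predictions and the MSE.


ŷ0 = (-1.6)·(3) + (-1.0)·(-5) + 1.4 = 1.6
ŷ1 = (-1.6)·(2) + (-1.0)·(-2) + 1.4 = 0.2
ŷ2 = (-1.6)·(5) + (-1.0)·(-1) + 1.4 = -5.6
errors² = [2.89, 4.0, 0.36]
MSE = 7.2500/3 = 2.4167

2.4167


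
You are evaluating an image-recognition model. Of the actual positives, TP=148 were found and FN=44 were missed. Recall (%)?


Recall = TP/(TP+FN)
= 148/(148+44)
= 148/192 = 77.08%

77.08%


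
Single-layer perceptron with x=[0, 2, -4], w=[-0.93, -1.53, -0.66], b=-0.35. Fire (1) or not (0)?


z = (0)·(-0.93) + (2)·(-1.53) + (-4)·(-0.66) - 0.35
  = -0.77
step(z) = 0 (z<0)

0


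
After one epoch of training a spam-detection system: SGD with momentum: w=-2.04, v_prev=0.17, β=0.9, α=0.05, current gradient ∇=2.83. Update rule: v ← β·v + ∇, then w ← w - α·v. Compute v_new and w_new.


v_new = 0.9·0.17 + 2.83 = 0.153 + 2.83 = 2.983
w_new = -2.04 - 0.05·2.983 = -2.04 - 0.14915 = -2.18915

v_new=2.983, w_new=-2.18915


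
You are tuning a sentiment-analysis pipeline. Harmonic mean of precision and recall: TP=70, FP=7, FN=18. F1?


Precision = 70/77 = 0.9091
Recall = 70/88 = 0.7955
F1 = 2·P·R/(P+R) = 2·TP/(2·TP+FP+FN) = 140/(140+7+18) = 140/165 = 0.8485

0.8485


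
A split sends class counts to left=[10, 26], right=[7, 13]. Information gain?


Parent = [17, 39], H_parent = 0.8856
H_left = 0.8524 (n=36), H_right = 0.9341 (n=20)
H_children = (36/56)·0.8524 + (20/56)·0.9341 = 0.8816
IG = 0.8856 - 0.8816 = 0.004

0.004


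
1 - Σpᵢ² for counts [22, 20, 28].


Probabilities: [22/70, 20/70, 28/70] ≈ [0.3143, 0.2857, 0.4]
Σpᵢ² = (484 + 400 + 784)/70² = 1668/4900
Gini = 1 - Σpᵢ² = 1 - 1668/4900 = 0.6596

0.6596


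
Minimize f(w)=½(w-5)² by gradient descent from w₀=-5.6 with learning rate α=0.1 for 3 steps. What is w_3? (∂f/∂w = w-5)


step 1: grad = -5.6-5 = -10.6; w = -5.6 - 0.1·(-10.6) = -4.54
step 2: grad = -4.54-5 = -9.54; w = -4.54 - 0.1·(-9.54) = -3.586
step 3: grad = -3.586-5 = -8.586; w = -3.586 - 0.1·(-8.586) = -2.7274

-2.7274


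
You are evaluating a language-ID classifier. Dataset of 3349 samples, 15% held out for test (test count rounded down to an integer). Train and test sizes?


Test = ⌊3349·15/100⌋ = 502
Train = 3349 - 502 = 2847

Train: 2847, Test: 502


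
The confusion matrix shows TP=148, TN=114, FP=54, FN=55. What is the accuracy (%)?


Accuracy = (TP+TN)/(TP+TN+FP+FN)
= (148+114)/(371)
= 262/371 = 70.62%

70.62%


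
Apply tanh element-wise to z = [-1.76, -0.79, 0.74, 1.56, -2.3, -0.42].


tanh(-1.76) = -0.9425
tanh(-0.79) = -0.6584
tanh(0.74) = 0.6291
tanh(1.56) = 0.9154
tanh(-2.3) = -0.9801
tanh(-0.42) = -0.3969
result = [-0.9425, -0.6584, 0.6291, 0.9154, -0.9801, -0.3969]

[-0.9425, -0.6584, 0.6291, 0.9154, -0.9801, -0.3969]


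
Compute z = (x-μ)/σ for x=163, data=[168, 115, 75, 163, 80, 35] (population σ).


μ = 106, σ = 48.0486
z = (163 - 106)/48.0486 = 1.1863

1.1863


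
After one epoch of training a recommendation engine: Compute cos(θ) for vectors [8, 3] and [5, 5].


A·B = 8·5 + 3·5 = 55
‖A‖ = √73 = 8.544, ‖B‖ = √50 = 7.0711
cos = 55/(√73·√50) = 55/√3650 = 0.9104

0.9104


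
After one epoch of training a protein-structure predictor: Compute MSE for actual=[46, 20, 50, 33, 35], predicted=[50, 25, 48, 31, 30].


Squared errors: (46-50)²=16, (20-25)²=25, (50-48)²=4, (33-31)²=4, (35-30)²=25
Sum = 74
MSE = 74/5 = 74/5

74/5


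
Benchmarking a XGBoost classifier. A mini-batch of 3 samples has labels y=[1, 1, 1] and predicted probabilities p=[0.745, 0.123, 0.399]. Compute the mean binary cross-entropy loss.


L[0] = -ln(0.745) = 0.2944
L[1] = -ln(0.123) = 2.0956
L[2] = -ln(0.399) = 0.9188
mean = (0.2944 + 2.0956 + 0.9188)/3 = 1.1029

1.1029


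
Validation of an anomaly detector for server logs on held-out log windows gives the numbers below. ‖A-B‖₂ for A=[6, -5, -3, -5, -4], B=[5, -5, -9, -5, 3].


d = √((6-5)² + (-5+ 5)² + (-3+ 9)² + (-5+ 5)² + (-4-3)²)
  = √(1 + 0 + 36 + 0 + 49)
  = √86 = 9.2736

9.2736


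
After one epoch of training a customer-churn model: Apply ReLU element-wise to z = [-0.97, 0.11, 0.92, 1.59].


ReLU(-0.97) = max(0, -0.97) = 0.0
ReLU(0.11) = max(0, 0.11) = 0.11
ReLU(0.92) = max(0, 0.92) = 0.92
ReLU(1.59) = max(0, 1.59) = 1.59
result = [0.0, 0.11, 0.92, 1.59]

[0.0, 0.11, 0.92, 1.59]


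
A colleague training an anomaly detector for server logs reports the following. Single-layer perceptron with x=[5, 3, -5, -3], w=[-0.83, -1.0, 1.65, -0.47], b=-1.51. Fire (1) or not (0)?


z = (5)·(-0.83) + (3)·(-1.0) + (-5)·(1.65) + (-3)·(-0.47) - 1.51
  = -15.5
step(z) = 0 (z<0)

0


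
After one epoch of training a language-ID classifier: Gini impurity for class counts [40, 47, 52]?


Probabilities: [40/139, 47/139, 52/139] ≈ [0.2878, 0.3381, 0.3741]
Σpᵢ² = (1600 + 2209 + 2704)/139² = 6513/19321
Gini = 1 - Σpᵢ² = 1 - 6513/19321 = 0.6629

0.6629


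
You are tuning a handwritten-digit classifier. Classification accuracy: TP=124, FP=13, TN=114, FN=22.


Accuracy = (TP+TN)/(TP+TN+FP+FN)
= (124+114)/(273)
= 238/273 = 87.18%

87.18%


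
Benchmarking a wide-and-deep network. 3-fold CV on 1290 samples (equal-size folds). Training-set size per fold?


Fold size = 1290/3 = 430
Training per fold = 1290 - 430 = 860

860


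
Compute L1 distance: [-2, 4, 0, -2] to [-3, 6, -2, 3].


d = |-2+ 3| + |4-6| + |0+ 2| + |-2-3|
  = 1 + 2 + 2 + 5
  = 10

10


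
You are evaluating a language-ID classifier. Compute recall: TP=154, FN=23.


Recall = TP/(TP+FN)
= 154/(154+23)
= 154/177 = 87.01%

87.01%


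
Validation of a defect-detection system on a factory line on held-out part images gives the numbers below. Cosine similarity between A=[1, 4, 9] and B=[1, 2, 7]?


A·B = 1·1 + 4·2 + 9·7 = 72
‖A‖ = √98 = 9.8995, ‖B‖ = √54 = 7.3485
cos = 72/(√98·√54) = 72/√5292 = 0.9897

0.9897


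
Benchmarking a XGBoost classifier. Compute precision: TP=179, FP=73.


Precision = TP/(TP+FP)
= 179/(179+73)
= 179/252 = 71.03%

71.03%


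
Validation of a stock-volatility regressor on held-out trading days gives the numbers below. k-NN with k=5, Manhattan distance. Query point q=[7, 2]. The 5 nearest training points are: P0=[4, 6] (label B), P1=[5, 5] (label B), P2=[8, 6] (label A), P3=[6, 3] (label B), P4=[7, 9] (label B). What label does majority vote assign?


d(q,P0) = 7  (label B)
d(q,P1) = 5  (label B)
d(q,P2) = 5  (label A)
d(q,P3) = 2  (label B)
d(q,P4) = 7  (label B)
Votes: A=1, B=4
Majority → B

B


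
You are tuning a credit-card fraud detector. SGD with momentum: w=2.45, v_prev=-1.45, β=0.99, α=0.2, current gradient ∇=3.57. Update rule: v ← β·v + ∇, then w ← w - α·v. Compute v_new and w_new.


v_new = 0.99·-1.45 + 3.57 = -1.4355 + 3.57 = 2.1345
w_new = 2.45 - 0.2·2.1345 = 2.45 - 0.4269 = 2.0231

v_new=2.1345, w_new=2.0231


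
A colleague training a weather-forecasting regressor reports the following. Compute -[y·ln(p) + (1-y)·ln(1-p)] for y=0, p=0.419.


BCE = -[y·ln(p) + (1-y)·ln(1-p)]
= -0 - 1·ln(1-0.419)
= -ln(0.581) = 0.543

0.543


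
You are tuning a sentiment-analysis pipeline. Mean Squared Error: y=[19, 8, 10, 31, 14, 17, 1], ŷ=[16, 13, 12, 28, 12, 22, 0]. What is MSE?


Squared errors: (19-16)²=9, (8-13)²=25, (10-12)²=4, (31-28)²=9, (14-12)²=4, (17-22)²=25, (1-0)²=1
Sum = 77
MSE = 77/7 = 11

11


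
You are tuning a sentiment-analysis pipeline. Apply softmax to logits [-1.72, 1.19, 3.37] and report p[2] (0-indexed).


Exponentials: e^-1.72=0.1791, e^1.19=3.2871, e^3.37=29.0785
Sum = 32.5447
Softmax = [0.0055, 0.101, 0.8935]
p[2] = 29.0785/32.5447 = 0.8935

0.8935


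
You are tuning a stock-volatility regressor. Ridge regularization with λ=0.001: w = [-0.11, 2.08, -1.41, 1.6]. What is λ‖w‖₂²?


‖w‖₂² = (-0.11)² + (2.08)² + (-1.41)² + (1.6)²
     = 0.0121 + 4.3264 + 1.9881 + 2.56
     = 8.8866
λ·‖w‖₂² = 0.001·8.8866 = 0.008887

0.008887


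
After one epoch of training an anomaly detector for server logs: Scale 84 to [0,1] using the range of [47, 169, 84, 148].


min=47, max=169
(84-47)/(169-47) = 37/122 = 0.3033

0.3033


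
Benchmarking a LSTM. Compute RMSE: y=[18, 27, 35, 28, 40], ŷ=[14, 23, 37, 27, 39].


MSE = 38/5 = 7.6
RMSE = √(38/5) = 2.7568

2.7568


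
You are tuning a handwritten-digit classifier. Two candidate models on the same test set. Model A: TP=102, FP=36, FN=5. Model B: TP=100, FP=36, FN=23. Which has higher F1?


Model A: P=102/138=0.7391, R=102/107=0.9533, F1=2PR/(P+R)=2TP/(2TP+FP+FN)=204/245=0.8327
Model B: P=100/136=0.7353, R=100/123=0.813, F1=2PR/(P+R)=2TP/(2TP+FP+FN)=200/259=0.7722
0.8327 > 0.7722 → Model A

Model A


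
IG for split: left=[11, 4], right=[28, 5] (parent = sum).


Parent = [39, 9], H_parent = 0.6962
H_left = 0.8366 (n=15), H_right = 0.6136 (n=33)
H_children = (15/48)·0.8366 + (33/48)·0.6136 = 0.6833
IG = 0.6962 - 0.6833 = 0.0129

0.0129


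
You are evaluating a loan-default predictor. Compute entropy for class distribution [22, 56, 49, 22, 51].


Probabilities: [22/200, 56/200, 49/200, 22/200, 51/200] ≈ [0.11, 0.28, 0.245, 0.11, 0.255]
H = -((22/200)·log₂(22/200) + (56/200)·log₂(56/200) + (49/200)·log₂(49/200) + (22/200)·log₂(22/200) + (51/200)·log₂(51/200))
  = 2.2146 bits

2.2146 bits


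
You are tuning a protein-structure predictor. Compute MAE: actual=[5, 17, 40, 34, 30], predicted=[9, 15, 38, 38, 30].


Absolute errors: |5-9|=4, |17-15|=2, |40-38|=2, |34-38|=4, |30-30|=0
Sum = 12
MAE = 12/5 = 12/5

12/5


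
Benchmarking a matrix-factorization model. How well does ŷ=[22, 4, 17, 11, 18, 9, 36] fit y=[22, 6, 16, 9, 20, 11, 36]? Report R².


ȳ = 17.1429
SS_res = Σ(y-ŷ)² = 17
SS_tot = Σ(y-ȳ)² = 616.86
R² = 1 - SS_res/SS_tot = 1 - 0.0276 = 0.9724

0.9724


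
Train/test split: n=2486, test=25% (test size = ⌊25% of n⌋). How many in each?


Test = ⌊2486·25/100⌋ = 621
Train = 2486 - 621 = 1865

Train: 1865, Test: 621


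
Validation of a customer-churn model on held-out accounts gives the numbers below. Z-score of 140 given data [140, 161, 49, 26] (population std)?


μ = 94, σ = 57.563
z = (140 - 94)/57.563 = 0.7991

0.7991


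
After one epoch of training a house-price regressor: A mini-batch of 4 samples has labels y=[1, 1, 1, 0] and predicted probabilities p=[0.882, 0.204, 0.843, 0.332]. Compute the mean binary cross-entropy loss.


L[0] = -ln(0.882) = 0.1256
L[1] = -ln(0.204) = 1.5896
L[2] = -ln(0.843) = 0.1708
L[3] = -ln(1-0.332) = -ln(0.668) = 0.4035
mean = (0.1256 + 1.5896 + 0.1708 + 0.4035)/4 = 0.5724

0.5724
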